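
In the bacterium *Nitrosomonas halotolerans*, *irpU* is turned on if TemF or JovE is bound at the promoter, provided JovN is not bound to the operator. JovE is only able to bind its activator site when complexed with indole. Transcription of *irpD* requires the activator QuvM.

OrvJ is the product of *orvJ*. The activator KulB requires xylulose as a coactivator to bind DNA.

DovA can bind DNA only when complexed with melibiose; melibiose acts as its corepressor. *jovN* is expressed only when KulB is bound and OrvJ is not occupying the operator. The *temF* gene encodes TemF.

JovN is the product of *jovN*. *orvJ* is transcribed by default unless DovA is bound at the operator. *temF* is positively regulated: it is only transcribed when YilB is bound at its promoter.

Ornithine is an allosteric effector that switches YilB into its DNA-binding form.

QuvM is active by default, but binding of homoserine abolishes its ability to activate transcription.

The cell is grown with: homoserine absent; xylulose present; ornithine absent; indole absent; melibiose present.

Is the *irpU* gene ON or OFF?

OFF

Melibiose is present, so DovA is active.
With repressor DovA bound, *orvJ* is not transcribed.
So OrvJ is not produced.
Xylulose is present, so KulB is active.
No repressor is bound and KulB is active, so *jovN* is transcribed.
So JovN is produced and active.
Ornithine is absent, so YilB is inactive.
Required activator YilB is absent, so *temF* is not transcribed.
So TemF is not produced.
Indole is absent, so JovE is inactive.
With repressor JovN bound, *irpU* is not transcribed.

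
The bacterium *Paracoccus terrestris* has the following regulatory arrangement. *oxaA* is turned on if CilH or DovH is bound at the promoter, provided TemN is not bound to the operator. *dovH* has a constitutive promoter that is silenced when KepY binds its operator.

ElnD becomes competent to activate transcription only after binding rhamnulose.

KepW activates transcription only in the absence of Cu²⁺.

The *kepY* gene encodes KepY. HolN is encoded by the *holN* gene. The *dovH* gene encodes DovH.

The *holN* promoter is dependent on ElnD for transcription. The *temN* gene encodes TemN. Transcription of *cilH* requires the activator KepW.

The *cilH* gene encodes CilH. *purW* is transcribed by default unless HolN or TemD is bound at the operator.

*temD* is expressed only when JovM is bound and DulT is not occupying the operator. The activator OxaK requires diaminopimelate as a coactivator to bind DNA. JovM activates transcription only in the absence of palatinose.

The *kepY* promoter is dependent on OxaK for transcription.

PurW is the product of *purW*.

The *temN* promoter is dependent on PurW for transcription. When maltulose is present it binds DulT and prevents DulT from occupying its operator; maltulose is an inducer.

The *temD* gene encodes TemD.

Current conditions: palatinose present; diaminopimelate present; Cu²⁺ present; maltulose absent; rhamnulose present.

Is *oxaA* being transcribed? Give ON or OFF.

Cu²⁺ is present, so KepW is inactive.
Required activator KepW is absent, so *cilH* is not transcribed.
So CilH is not produced.
Rhamnulose is present, so ElnD is active.
No repressor is bound and ElnD is active, so *holN* is transcribed.
So HolN is produced and active.
Palatinose is present, so JovM is inactive.
Maltulose is absent, so DulT is active.
With repressor DulT bound, *temD* is not transcribed.
So TemD is not produced.
With repressor HolN bound, *purW* is not transcribed.
So PurW is not produced.
Required activator PurW is absent, so *temN* is not transcribed.
So TemN is not produced.
Diaminopimelate is present, so OxaK is active.
No repressor is bound and OxaK is active, so *kepY* is transcribed.
So KepY is produced and active.
With repressor KepY bound, *dovH* is not transcribed.
So DovH is not produced.
No activator is available at the *oxaA* promoter, so *oxaA* is not transcribed.

OFF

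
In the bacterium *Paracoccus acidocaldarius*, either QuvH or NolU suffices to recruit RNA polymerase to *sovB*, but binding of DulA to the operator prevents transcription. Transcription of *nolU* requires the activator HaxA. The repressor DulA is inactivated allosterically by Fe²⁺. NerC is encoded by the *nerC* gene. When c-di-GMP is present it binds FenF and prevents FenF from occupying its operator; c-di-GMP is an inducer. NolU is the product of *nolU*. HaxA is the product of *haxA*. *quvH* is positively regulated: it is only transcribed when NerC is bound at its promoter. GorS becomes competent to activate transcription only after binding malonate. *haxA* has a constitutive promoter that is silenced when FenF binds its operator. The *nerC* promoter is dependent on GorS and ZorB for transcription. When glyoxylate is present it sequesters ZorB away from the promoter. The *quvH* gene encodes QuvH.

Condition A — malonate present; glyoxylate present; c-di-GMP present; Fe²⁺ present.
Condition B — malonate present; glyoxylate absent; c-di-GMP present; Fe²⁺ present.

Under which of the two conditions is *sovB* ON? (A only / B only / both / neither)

Condition A:
Malonate is present, so GorS is active.
Glyoxylate is present, so ZorB is inactive.
Required activator ZorB is absent, so *nerC* is not transcribed.
So NerC is not produced.
Required activator NerC is absent, so *quvH* is not transcribed.
So QuvH is not produced.
c-di-GMP is present, so FenF is inactive.
With no repressor bound, *haxA* is transcribed.
So HaxA is produced and active.
No repressor is bound and HaxA is active, so *nolU* is transcribed.
So NolU is produced and active.
Fe²⁺ is present, so DulA is inactive.
Activator NolU is present, so *sovB* is transcribed.
→ *sovB* is ON in A.
Condition B:
Malonate is present, so GorS is active.
Glyoxylate is absent, so ZorB is active.
No repressor is bound and GorS and ZorB are active, so *nerC* is transcribed.
So NerC is produced and active.
No repressor is bound and NerC is active, so *quvH* is transcribed.
So QuvH is produced and active.
c-di-GMP is present, so FenF is inactive.
With no repressor bound, *haxA* is transcribed.
So HaxA is produced and active.
No repressor is bound and HaxA is active, so *nolU* is transcribed.
So NolU is produced and active.
Fe²⁺ is present, so DulA is inactive.
Activator QuvH is present, so *sovB* is transcribed.
→ *sovB* is ON in B.

both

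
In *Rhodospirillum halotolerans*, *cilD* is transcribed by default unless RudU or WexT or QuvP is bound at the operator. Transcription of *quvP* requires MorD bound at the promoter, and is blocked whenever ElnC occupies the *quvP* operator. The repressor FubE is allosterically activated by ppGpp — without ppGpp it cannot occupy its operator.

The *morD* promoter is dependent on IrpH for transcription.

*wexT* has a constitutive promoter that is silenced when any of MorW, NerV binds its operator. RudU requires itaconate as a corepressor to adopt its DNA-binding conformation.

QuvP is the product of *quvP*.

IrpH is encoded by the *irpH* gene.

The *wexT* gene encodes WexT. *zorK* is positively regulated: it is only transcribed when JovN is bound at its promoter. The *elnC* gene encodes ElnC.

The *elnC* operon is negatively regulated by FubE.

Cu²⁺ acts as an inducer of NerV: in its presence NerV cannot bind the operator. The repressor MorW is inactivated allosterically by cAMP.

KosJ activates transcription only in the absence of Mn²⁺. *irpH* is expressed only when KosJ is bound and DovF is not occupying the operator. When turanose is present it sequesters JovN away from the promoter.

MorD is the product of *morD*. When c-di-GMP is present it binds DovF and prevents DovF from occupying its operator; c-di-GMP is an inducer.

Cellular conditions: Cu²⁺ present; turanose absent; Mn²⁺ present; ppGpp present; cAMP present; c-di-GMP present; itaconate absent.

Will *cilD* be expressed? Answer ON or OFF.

OFF

Itaconate is absent, so RudU is inactive.
cAMP is present, so MorW is inactive.
Cu²⁺ is present, so NerV is inactive.
With no repressor bound, *wexT* is transcribed.
So WexT is produced and active.
ppGpp is present, so FubE is active.
With repressor FubE bound, *elnC* is not transcribed.
So ElnC is not produced.
Mn²⁺ is present, so KosJ is inactive.
c-di-GMP is present, so DovF is inactive.
Required activator KosJ is absent, so *irpH* is not transcribed.
So IrpH is not produced.
Required activator IrpH is absent, so *morD* is not transcribed.
So MorD is not produced.
Required activator MorD is absent, so *quvP* is not transcribed.
So QuvP is not produced.
With repressor WexT bound, *cilD* is not transcribed.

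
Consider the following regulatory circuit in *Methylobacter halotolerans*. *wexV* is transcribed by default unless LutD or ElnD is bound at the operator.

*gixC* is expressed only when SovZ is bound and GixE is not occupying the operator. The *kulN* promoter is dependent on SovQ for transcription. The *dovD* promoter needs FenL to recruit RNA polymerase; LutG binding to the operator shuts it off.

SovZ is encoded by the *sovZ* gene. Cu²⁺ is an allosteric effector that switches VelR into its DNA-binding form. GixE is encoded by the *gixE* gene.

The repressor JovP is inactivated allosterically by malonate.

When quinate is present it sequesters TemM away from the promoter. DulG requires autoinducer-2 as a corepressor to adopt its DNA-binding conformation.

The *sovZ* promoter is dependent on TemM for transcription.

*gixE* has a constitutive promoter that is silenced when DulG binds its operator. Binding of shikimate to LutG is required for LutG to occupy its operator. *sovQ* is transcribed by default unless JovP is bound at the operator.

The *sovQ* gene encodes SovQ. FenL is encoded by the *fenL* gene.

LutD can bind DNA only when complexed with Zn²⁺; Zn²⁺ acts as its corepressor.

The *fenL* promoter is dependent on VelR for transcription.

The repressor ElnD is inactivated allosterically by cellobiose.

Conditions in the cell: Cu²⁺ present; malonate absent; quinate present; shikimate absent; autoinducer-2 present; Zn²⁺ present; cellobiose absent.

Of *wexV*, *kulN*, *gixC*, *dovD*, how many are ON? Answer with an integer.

1

Zn²⁺ is present, so LutD is active.
Cellobiose is absent, so ElnD is active.
With repressor LutD bound, *wexV* is not transcribed.
→ *wexV* is OFF.
Malonate is absent, so JovP is active.
With repressor JovP bound, *sovQ* is not transcribed.
So SovQ is not produced.
Required activator SovQ is absent, so *kulN* is not transcribed.
→ *kulN* is OFF.
Autoinducer-2 is present, so DulG is active.
With repressor DulG bound, *gixE* is not transcribed.
So GixE is not produced.
Quinate is present, so TemM is inactive.
Required activator TemM is absent, so *sovZ* is not transcribed.
So SovZ is not produced.
Required activator SovZ is absent, so *gixC* is not transcribed.
→ *gixC* is OFF.
Shikimate is absent, so LutG is inactive.
Cu²⁺ is present, so VelR is active.
No repressor is bound and VelR is active, so *fenL* is transcribed.
So FenL is produced and active.
No repressor is bound and FenL is active, so *dovD* is transcribed.
→ *dovD* is ON.
1 of the 4 genes is transcribed.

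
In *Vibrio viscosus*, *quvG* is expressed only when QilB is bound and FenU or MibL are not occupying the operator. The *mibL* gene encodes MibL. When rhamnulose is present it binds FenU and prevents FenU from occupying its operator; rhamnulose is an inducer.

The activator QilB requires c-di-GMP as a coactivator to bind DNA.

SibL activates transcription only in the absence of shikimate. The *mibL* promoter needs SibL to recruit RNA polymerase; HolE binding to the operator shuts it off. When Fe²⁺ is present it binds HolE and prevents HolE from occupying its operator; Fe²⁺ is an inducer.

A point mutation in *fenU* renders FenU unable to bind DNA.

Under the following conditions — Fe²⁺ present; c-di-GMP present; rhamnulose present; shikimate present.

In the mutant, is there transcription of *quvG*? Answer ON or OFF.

c-di-GMP is present, so QilB is active.
FenU is non-functional in this strain, so it has no effect.
Shikimate is present, so SibL is inactive.
Fe²⁺ is present, so HolE is inactive.
Required activator SibL is absent, so *mibL* is not transcribed.
So MibL is not produced.
No repressor is bound and QilB is active, so *quvG* is transcribed.

ON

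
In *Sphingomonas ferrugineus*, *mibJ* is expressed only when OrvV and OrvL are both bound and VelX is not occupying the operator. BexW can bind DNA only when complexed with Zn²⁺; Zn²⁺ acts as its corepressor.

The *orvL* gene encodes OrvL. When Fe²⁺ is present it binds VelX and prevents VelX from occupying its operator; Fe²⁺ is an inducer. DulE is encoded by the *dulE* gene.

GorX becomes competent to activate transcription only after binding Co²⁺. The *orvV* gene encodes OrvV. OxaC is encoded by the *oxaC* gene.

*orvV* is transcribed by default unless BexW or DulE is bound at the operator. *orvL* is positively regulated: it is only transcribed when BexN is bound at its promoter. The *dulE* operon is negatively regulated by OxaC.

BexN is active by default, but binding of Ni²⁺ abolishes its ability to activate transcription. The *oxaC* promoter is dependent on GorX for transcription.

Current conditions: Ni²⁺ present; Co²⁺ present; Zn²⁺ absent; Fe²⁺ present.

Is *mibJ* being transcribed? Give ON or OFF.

Zn²⁺ is absent, so BexW is inactive.
Co²⁺ is present, so GorX is active.
No repressor is bound and GorX is active, so *oxaC* is transcribed.
So OxaC is produced and active.
With repressor OxaC bound, *dulE* is not transcribed.
So DulE is not produced.
With no repressor bound, *orvV* is transcribed.
So OrvV is produced and active.
Fe²⁺ is present, so VelX is inactive.
Ni²⁺ is present, so BexN is inactive.
Required activator BexN is absent, so *orvL* is not transcribed.
So OrvL is not produced.
Required activator OrvL is absent, so *mibJ* is not transcribed.

OFF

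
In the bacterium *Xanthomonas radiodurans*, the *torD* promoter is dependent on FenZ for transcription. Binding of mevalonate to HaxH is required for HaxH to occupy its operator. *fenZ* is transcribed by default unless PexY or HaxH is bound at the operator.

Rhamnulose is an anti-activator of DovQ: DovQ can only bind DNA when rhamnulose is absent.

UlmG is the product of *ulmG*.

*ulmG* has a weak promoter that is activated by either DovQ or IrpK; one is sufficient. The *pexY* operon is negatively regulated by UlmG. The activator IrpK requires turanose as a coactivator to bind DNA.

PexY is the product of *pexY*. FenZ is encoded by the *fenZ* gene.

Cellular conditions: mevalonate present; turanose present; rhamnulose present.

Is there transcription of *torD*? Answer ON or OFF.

Rhamnulose is present, so DovQ is inactive.
Turanose is present, so IrpK is active.
Activator IrpK is present, so *ulmG* is transcribed.
So UlmG is produced and active.
With repressor UlmG bound, *pexY* is not transcribed.
So PexY is not produced.
Mevalonate is present, so HaxH is active.
With repressor HaxH bound, *fenZ* is not transcribed.
So FenZ is not produced.
Required activator FenZ is absent, so *torD* is not transcribed.

OFF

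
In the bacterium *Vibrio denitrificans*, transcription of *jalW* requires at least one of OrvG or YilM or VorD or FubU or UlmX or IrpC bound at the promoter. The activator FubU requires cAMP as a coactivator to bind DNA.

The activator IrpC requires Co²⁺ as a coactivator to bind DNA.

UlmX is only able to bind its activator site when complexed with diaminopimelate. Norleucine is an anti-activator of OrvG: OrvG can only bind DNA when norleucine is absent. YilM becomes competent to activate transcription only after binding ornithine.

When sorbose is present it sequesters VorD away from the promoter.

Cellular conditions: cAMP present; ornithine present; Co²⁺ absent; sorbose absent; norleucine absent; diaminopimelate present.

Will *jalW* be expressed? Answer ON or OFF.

ON

Norleucine is absent, so OrvG is active.
Ornithine is present, so YilM is active.
Sorbose is absent, so VorD is active.
cAMP is present, so FubU is active.
Diaminopimelate is present, so UlmX is active.
Co²⁺ is absent, so IrpC is inactive.
Activator OrvG is present, so *jalW* is transcribed.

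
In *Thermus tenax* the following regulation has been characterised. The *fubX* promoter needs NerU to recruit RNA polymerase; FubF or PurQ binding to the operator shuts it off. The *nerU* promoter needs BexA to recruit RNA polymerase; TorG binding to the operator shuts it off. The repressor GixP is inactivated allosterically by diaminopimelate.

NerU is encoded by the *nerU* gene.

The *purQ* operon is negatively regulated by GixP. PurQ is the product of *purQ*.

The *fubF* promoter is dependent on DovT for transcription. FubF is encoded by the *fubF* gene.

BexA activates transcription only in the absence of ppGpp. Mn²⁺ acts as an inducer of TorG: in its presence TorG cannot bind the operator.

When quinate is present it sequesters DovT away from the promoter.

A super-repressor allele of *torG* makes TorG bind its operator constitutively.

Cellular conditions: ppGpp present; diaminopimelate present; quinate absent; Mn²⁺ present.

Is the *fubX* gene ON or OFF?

OFF

TorG is constitutively active in this strain.
ppGpp is present, so BexA is inactive.
With repressor TorG bound, *nerU* is not transcribed.
So NerU is not produced.
Quinate is absent, so DovT is active.
No repressor is bound and DovT is active, so *fubF* is transcribed.
So FubF is produced and active.
Diaminopimelate is present, so GixP is inactive.
With no repressor bound, *purQ* is transcribed.
So PurQ is produced and active.
With repressor FubF bound, *fubX* is not transcribed.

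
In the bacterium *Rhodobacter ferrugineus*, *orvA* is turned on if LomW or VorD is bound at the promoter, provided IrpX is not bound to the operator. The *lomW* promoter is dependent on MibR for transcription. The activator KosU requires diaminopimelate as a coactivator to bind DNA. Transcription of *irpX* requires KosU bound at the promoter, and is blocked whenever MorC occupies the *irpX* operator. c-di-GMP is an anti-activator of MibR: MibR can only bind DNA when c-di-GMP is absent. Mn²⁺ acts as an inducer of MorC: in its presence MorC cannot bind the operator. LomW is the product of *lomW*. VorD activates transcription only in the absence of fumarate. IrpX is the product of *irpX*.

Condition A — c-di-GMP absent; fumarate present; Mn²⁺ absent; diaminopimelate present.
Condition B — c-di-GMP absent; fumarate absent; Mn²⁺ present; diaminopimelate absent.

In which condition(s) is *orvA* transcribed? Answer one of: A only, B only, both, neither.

both

Condition A:
c-di-GMP is absent, so MibR is active.
No repressor is bound and MibR is active, so *lomW* is transcribed.
So LomW is produced and active.
Fumarate is present, so VorD is inactive.
Mn²⁺ is absent, so MorC is active.
Diaminopimelate is present, so KosU is active.
With repressor MorC bound, *irpX* is not transcribed.
So IrpX is not produced.
Activator LomW is present, so *orvA* is transcribed.
→ *orvA* is ON in A.
Condition B:
c-di-GMP is absent, so MibR is active.
No repressor is bound and MibR is active, so *lomW* is transcribed.
So LomW is produced and active.
Fumarate is absent, so VorD is active.
Mn²⁺ is present, so MorC is inactive.
Diaminopimelate is absent, so KosU is inactive.
Required activator KosU is absent, so *irpX* is not transcribed.
So IrpX is not produced.
Activator LomW is present, so *orvA* is transcribed.
→ *orvA* is ON in B.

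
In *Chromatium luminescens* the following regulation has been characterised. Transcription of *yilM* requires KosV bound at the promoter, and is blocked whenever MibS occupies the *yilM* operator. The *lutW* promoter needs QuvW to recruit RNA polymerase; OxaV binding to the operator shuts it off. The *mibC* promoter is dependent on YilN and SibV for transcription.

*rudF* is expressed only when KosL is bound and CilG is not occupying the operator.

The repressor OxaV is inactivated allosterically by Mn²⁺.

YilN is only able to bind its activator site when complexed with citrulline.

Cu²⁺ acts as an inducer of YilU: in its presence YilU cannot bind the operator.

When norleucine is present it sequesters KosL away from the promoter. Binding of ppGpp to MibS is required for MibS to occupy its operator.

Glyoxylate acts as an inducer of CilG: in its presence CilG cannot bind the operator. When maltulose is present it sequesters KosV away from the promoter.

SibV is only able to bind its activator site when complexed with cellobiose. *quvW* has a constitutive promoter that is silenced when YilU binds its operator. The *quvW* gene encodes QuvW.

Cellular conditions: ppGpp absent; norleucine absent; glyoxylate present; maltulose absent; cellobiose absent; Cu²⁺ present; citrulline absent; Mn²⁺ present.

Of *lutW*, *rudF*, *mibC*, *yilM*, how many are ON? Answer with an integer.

3

Mn²⁺ is present, so OxaV is inactive.
Cu²⁺ is present, so YilU is inactive.
With no repressor bound, *quvW* is transcribed.
So QuvW is produced and active.
No repressor is bound and QuvW is active, so *lutW* is transcribed.
→ *lutW* is ON.
Norleucine is absent, so KosL is active.
Glyoxylate is present, so CilG is inactive.
No repressor is bound and KosL is active, so *rudF* is transcribed.
→ *rudF* is ON.
Citrulline is absent, so YilN is inactive.
Cellobiose is absent, so SibV is inactive.
Required activator YilN is absent, so *mibC* is not transcribed.
→ *mibC* is OFF.
Maltulose is absent, so KosV is active.
ppGpp is absent, so MibS is inactive.
No repressor is bound and KosV is active, so *yilM* is transcribed.
→ *yilM* is ON.
3 of the 4 genes are transcribed.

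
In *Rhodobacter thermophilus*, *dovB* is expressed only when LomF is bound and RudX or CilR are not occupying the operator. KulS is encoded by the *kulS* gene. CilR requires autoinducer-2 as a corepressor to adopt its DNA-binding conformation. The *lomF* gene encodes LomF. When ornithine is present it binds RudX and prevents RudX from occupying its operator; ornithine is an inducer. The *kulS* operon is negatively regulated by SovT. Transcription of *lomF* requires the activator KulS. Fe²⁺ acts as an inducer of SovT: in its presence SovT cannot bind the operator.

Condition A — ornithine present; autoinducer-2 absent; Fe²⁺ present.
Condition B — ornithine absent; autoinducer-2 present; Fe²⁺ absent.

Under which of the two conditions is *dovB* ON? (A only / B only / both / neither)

Condition A:
Ornithine is present, so RudX is inactive.
Autoinducer-2 is absent, so CilR is inactive.
Fe²⁺ is present, so SovT is inactive.
With no repressor bound, *kulS* is transcribed.
So KulS is produced and active.
No repressor is bound and KulS is active, so *lomF* is transcribed.
So LomF is produced and active.
No repressor is bound and LomF is active, so *dovB* is transcribed.
→ *dovB* is ON in A.
Condition B:
Ornithine is absent, so RudX is active.
Autoinducer-2 is present, so CilR is active.
Fe²⁺ is absent, so SovT is active.
With repressor SovT bound, *kulS* is not transcribed.
So KulS is not produced.
Required activator KulS is absent, so *lomF* is not transcribed.
So LomF is not produced.
With repressor RudX bound, *dovB* is not transcribed.
→ *dovB* is OFF in B.

A only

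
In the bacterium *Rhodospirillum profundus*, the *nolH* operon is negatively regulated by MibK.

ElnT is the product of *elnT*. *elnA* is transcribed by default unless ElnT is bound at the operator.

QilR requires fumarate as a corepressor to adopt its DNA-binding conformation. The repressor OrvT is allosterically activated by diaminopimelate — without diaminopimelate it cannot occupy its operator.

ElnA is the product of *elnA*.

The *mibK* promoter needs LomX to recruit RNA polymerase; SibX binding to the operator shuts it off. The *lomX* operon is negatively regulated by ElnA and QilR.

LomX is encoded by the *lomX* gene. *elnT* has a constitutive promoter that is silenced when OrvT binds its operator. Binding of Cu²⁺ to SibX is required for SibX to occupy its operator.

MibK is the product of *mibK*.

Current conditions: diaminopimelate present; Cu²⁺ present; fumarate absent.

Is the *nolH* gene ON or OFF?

ON

Diaminopimelate is present, so OrvT is active.
With repressor OrvT bound, *elnT* is not transcribed.
So ElnT is not produced.
With no repressor bound, *elnA* is transcribed.
So ElnA is produced and active.
Fumarate is absent, so QilR is inactive.
With repressor ElnA bound, *lomX* is not transcribed.
So LomX is not produced.
Cu²⁺ is present, so SibX is active.
With repressor SibX bound, *mibK* is not transcribed.
So MibK is not produced.
With no repressor bound, *nolH* is transcribed.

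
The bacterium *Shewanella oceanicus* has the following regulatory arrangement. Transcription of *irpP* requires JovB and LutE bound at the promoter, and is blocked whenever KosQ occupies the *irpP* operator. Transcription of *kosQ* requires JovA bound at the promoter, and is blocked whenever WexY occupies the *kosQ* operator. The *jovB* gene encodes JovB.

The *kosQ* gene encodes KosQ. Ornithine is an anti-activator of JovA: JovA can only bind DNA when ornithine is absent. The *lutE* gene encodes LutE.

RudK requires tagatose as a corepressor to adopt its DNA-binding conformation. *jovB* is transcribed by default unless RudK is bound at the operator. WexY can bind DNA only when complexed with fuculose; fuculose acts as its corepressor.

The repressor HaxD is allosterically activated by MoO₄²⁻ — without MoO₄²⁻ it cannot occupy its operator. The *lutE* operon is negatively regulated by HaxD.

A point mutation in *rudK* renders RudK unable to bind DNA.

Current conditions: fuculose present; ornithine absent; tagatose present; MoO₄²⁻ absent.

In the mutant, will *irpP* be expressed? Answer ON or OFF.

ON

Ornithine is absent, so JovA is active.
Fuculose is present, so WexY is active.
With repressor WexY bound, *kosQ* is not transcribed.
So KosQ is not produced.
RudK is non-functional in this strain, so it has no effect.
With no repressor bound, *jovB* is transcribed.
So JovB is produced and active.
MoO₄²⁻ is absent, so HaxD is inactive.
With no repressor bound, *lutE* is transcribed.
So LutE is produced and active.
No repressor is bound and JovB and LutE are active, so *irpP* is transcribed.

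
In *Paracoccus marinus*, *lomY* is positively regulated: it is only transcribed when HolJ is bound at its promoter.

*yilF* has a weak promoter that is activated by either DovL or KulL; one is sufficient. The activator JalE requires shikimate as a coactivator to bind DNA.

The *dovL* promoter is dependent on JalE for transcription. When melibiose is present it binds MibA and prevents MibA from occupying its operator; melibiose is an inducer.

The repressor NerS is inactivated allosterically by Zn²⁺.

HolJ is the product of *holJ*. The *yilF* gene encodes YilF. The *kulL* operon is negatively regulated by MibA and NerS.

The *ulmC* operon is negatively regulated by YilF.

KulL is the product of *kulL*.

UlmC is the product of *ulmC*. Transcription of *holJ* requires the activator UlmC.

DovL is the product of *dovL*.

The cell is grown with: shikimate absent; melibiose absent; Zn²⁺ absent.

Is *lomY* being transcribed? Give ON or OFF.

ON

Shikimate is absent, so JalE is inactive.
Required activator JalE is absent, so *dovL* is not transcribed.
So DovL is not produced.
Melibiose is absent, so MibA is active.
Zn²⁺ is absent, so NerS is active.
With repressor MibA bound, *kulL* is not transcribed.
So KulL is not produced.
No activator is available at the *yilF* promoter, so *yilF* is not transcribed.
So YilF is not produced.
With no repressor bound, *ulmC* is transcribed.
So UlmC is produced and active.
No repressor is bound and UlmC is active, so *holJ* is transcribed.
So HolJ is produced and active.
No repressor is bound and HolJ is active, so *lomY* is transcribed.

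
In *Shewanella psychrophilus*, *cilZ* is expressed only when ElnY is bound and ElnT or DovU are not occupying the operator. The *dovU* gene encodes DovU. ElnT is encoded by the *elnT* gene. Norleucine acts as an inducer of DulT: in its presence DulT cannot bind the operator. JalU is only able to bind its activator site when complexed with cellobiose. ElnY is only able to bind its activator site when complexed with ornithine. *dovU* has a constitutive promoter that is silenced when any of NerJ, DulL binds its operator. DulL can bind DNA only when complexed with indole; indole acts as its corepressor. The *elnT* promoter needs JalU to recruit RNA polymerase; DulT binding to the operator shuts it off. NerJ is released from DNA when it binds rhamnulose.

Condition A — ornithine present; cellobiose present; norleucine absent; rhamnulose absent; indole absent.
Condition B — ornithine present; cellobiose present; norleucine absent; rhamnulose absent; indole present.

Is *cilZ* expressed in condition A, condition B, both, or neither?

both

Condition A:
Ornithine is present, so ElnY is active.
Cellobiose is present, so JalU is active.
Norleucine is absent, so DulT is active.
With repressor DulT bound, *elnT* is not transcribed.
So ElnT is not produced.
Rhamnulose is absent, so NerJ is active.
Indole is absent, so DulL is inactive.
With repressor NerJ bound, *dovU* is not transcribed.
So DovU is not produced.
No repressor is bound and ElnY is active, so *cilZ* is transcribed.
→ *cilZ* is ON in A.
Condition B:
Ornithine is present, so ElnY is active.
Cellobiose is present, so JalU is active.
Norleucine is absent, so DulT is active.
With repressor DulT bound, *elnT* is not transcribed.
So ElnT is not produced.
Rhamnulose is absent, so NerJ is active.
Indole is present, so DulL is active.
With repressor NerJ bound, *dovU* is not transcribed.
So DovU is not produced.
No repressor is bound and ElnY is active, so *cilZ* is transcribed.
→ *cilZ* is ON in B.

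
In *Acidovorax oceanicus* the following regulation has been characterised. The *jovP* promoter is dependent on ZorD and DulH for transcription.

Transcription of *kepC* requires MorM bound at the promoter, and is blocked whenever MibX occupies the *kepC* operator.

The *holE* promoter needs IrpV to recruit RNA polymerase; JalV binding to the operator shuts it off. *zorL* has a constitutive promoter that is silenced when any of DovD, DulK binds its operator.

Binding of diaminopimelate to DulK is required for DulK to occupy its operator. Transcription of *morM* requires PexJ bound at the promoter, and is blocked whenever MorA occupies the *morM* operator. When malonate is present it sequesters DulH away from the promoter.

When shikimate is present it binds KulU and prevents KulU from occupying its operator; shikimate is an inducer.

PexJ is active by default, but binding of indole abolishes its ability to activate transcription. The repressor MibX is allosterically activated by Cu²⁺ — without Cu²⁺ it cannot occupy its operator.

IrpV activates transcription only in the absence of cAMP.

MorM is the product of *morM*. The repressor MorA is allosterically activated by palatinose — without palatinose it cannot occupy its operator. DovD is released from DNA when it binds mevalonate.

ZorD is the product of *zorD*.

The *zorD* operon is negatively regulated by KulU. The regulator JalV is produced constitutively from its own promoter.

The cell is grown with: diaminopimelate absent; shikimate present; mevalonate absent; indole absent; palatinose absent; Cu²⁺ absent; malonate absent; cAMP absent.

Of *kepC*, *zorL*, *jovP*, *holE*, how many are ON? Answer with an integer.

Indole is absent, so PexJ is active.
Palatinose is absent, so MorA is inactive.
No repressor is bound and PexJ is active, so *morM* is transcribed.
So MorM is produced and active.
Cu²⁺ is absent, so MibX is inactive.
No repressor is bound and MorM is active, so *kepC* is transcribed.
→ *kepC* is ON.
Mevalonate is absent, so DovD is active.
Diaminopimelate is absent, so DulK is inactive.
With repressor DovD bound, *zorL* is not transcribed.
→ *zorL* is OFF.
Shikimate is present, so KulU is inactive.
With no repressor bound, *zorD* is transcribed.
So ZorD is produced and active.
Malonate is absent, so DulH is active.
No repressor is bound and ZorD and DulH are active, so *jovP* is transcribed.
→ *jovP* is ON.
JalV is produced constitutively and is active.
cAMP is absent, so IrpV is active.
With repressor JalV bound, *holE* is not transcribed.
→ *holE* is OFF.
2 of the 4 genes are transcribed.

2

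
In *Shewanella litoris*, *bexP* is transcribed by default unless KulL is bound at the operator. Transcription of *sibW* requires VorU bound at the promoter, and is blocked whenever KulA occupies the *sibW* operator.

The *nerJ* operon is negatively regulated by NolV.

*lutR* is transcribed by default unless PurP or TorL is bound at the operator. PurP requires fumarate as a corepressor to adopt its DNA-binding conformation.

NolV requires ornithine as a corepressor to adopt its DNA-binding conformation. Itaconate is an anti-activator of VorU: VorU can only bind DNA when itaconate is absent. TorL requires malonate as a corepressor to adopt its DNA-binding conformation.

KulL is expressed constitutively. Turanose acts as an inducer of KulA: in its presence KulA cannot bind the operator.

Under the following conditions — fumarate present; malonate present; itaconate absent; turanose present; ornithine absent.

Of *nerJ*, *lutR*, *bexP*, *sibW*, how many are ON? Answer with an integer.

Ornithine is absent, so NolV is inactive.
With no repressor bound, *nerJ* is transcribed.
→ *nerJ* is ON.
Fumarate is present, so PurP is active.
Malonate is present, so TorL is active.
With repressor PurP bound, *lutR* is not transcribed.
→ *lutR* is OFF.
KulL is produced constitutively and is active.
With repressor KulL bound, *bexP* is not transcribed.
→ *bexP* is OFF.
Itaconate is absent, so VorU is active.
Turanose is present, so KulA is inactive.
No repressor is bound and VorU is active, so *sibW* is transcribed.
→ *sibW* is ON.
2 of the 4 genes are transcribed.

2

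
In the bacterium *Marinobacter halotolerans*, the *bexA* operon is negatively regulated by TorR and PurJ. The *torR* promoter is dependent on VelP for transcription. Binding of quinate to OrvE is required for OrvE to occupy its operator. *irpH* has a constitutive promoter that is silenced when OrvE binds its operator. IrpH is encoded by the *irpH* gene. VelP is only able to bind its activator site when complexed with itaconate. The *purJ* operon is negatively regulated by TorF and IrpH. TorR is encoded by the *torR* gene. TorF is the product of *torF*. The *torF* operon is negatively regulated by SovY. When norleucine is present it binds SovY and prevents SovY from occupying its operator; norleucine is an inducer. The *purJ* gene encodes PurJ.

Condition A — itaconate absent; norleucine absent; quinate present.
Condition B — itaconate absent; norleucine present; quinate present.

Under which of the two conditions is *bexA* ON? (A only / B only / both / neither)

Condition A:
Itaconate is absent, so VelP is inactive.
Required activator VelP is absent, so *torR* is not transcribed.
So TorR is not produced.
Norleucine is absent, so SovY is active.
With repressor SovY bound, *torF* is not transcribed.
So TorF is not produced.
Quinate is present, so OrvE is active.
With repressor OrvE bound, *irpH* is not transcribed.
So IrpH is not produced.
With no repressor bound, *purJ* is transcribed.
So PurJ is produced and active.
With repressor PurJ bound, *bexA* is not transcribed.
→ *bexA* is OFF in A.
Condition B:
Itaconate is absent, so VelP is inactive.
Required activator VelP is absent, so *torR* is not transcribed.
So TorR is not produced.
Norleucine is present, so SovY is inactive.
With no repressor bound, *torF* is transcribed.
So TorF is produced and active.
Quinate is present, so OrvE is active.
With repressor OrvE bound, *irpH* is not transcribed.
So IrpH is not produced.
With repressor TorF bound, *purJ* is not transcribed.
So PurJ is not produced.
With no repressor bound, *bexA* is transcribed.
→ *bexA* is ON in B.

B only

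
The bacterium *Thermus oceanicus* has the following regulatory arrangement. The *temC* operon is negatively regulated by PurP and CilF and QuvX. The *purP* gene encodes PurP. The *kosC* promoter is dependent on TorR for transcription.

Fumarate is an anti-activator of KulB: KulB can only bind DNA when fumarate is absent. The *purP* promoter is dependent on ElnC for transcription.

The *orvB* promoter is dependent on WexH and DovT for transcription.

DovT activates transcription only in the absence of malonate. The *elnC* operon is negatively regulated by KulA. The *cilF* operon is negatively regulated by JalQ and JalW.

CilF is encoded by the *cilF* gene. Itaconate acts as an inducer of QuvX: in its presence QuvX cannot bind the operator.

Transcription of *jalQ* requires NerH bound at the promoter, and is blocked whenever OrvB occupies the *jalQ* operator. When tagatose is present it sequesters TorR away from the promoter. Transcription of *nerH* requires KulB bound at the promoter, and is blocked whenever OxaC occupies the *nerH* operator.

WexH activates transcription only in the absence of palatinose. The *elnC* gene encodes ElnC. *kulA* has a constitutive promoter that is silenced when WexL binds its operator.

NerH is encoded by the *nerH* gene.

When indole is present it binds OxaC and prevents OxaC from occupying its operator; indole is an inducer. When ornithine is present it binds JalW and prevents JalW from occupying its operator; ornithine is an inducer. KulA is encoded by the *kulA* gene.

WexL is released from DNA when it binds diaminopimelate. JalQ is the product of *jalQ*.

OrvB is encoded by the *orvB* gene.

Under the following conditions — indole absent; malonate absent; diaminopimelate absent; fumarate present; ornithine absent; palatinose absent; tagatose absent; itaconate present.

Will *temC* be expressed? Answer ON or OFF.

OFF

Diaminopimelate is absent, so WexL is active.
With repressor WexL bound, *kulA* is not transcribed.
So KulA is not produced.
With no repressor bound, *elnC* is transcribed.
So ElnC is produced and active.
No repressor is bound and ElnC is active, so *purP* is transcribed.
So PurP is produced and active.
Palatinose is absent, so WexH is active.
Malonate is absent, so DovT is active.
No repressor is bound and WexH and DovT are active, so *orvB* is transcribed.
So OrvB is produced and active.
Fumarate is present, so KulB is inactive.
Indole is absent, so OxaC is active.
With repressor OxaC bound, *nerH* is not transcribed.
So NerH is not produced.
With repressor OrvB bound, *jalQ* is not transcribed.
So JalQ is not produced.
Ornithine is absent, so JalW is active.
With repressor JalW bound, *cilF* is not transcribed.
So CilF is not produced.
Itaconate is present, so QuvX is inactive.
With repressor PurP bound, *temC* is not transcribed.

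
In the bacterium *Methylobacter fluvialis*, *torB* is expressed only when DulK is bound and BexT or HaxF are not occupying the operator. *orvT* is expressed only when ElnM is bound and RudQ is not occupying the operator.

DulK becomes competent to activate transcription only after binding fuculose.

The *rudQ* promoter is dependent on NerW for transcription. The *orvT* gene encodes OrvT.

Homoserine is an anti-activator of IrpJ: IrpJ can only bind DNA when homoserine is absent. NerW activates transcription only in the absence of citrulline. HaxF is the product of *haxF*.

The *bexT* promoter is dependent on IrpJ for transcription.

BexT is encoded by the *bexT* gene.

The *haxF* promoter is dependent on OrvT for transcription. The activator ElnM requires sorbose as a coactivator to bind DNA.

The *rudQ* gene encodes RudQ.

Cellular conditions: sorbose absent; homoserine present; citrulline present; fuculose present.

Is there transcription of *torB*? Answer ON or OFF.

Fuculose is present, so DulK is active.
Homoserine is present, so IrpJ is inactive.
Required activator IrpJ is absent, so *bexT* is not transcribed.
So BexT is not produced.
Citrulline is present, so NerW is inactive.
Required activator NerW is absent, so *rudQ* is not transcribed.
So RudQ is not produced.
Sorbose is absent, so ElnM is inactive.
Required activator ElnM is absent, so *orvT* is not transcribed.
So OrvT is not produced.
Required activator OrvT is absent, so *haxF* is not transcribed.
So HaxF is not produced.
No repressor is bound and DulK is active, so *torB* is transcribed.

ON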